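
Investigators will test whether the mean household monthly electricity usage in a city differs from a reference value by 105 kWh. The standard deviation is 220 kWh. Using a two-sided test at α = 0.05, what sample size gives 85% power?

For a one-sample z-test, n = ((z_{α/2} + z_β)·σ/δ)².
z_{α/2} = 1.960 (two-sided α = 0.05); z_β = 1.036 (power 85% → β = 0.15).
n = (2.996 × 220 / 105)² = 39.40
Round up: n = 40.

n = 40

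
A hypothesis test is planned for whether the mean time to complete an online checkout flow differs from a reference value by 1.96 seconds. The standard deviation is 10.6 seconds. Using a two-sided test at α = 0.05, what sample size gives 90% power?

For a one-sample z-test, n = ((z_{α/2} + z_β)·σ/δ)².
z_{α/2} = 1.960 (two-sided α = 0.05); z_β = 1.282 (power 90% → β = 0.1).
n = (3.242 × 10.6 / 1.96)² = 307.42
Round up: n = 308.

308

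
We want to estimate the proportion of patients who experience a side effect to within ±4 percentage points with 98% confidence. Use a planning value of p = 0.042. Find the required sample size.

137

For a proportion with margin E = 0.04 at 98% confidence, z = 2.326.
n = p̂(1−p̂)(z/E)² = 0.042 × 0.958 × (2.326/0.04)² = 136.05
Round up: n = 137.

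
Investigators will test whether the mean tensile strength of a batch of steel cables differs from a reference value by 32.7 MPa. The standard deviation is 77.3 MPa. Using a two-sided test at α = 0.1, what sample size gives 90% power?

For a one-sample z-test, n = ((z_{α/2} + z_β)·σ/δ)².
z_{α/2} = 1.645 (two-sided α = 0.1); z_β = 1.282 (power 90% → β = 0.1).
n = (2.927 × 77.3 / 32.7)² = 47.88
Round up: n = 48.

n = 48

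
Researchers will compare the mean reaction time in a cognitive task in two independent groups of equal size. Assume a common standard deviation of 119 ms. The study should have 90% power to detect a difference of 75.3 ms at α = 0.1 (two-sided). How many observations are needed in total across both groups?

86 total

For two equal groups, n per group = 2·((z_{α/2} + z_β)·σ/δ)².
z_{α/2} = 1.645; z_β = 1.282 (power 90%).
n = 2 × (2.927 × 119 / 75.3)² = 2 × 21.40 = 42.80
Round up: n = 43 per group.
Total across both groups: 2 × 43 = 86.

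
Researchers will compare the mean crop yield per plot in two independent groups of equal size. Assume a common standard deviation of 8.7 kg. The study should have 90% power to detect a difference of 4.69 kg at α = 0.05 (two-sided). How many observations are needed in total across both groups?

For two equal groups, n per group = 2·((z_{α/2} + z_β)·σ/δ)².
z_{α/2} = 1.960; z_β = 1.282 (power 90%).
n = 2 × (3.242 × 8.7 / 4.69)² = 2 × 36.17 = 72.34
Round up: n = 73 per group.
Total across both groups: 2 × 73 = 146.

146 total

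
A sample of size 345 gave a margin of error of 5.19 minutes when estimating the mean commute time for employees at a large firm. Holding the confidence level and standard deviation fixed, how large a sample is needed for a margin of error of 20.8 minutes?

Margin of error scales as 1/√n, so n₂ = n₁·(E₁/E₂)².
n₂ = 345 × (5.19/20.8)² = 345 × 0.06226 = 21.48
Round up: n₂ = 22.

22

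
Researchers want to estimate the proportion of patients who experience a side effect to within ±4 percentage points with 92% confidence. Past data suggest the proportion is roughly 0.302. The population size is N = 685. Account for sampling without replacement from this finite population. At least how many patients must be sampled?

For a proportion with margin E = 0.04 at 92% confidence, z = 1.751.
n = p̂(1−p̂)(z/E)² = 0.302 × 0.698 × (1.751/0.04)² = 403.94 — call this n₀.
Finite-population correction with N = 685: n = n₀ / (1 + (n₀−1)/N) = 403.94 / 1.588 = 254.37
Round up: n = 255.

n = 255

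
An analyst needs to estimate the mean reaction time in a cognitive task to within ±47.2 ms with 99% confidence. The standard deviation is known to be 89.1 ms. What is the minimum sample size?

For a mean, the margin of error is E = z·σ/√n, so n = (zσ/E)².
At 99% confidence, z = 2.576.
n = (2.576 × 89.1 / 47.2)² = 23.65
Round up: n = 24.

24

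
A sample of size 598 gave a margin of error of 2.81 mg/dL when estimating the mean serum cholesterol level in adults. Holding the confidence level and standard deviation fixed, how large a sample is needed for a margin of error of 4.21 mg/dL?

Margin of error scales as 1/√n, so n₂ = n₁·(E₁/E₂)².
n₂ = 598 × (2.81/4.21)² = 598 × 0.4455 = 266.41
Round up: n₂ = 267.

n = 267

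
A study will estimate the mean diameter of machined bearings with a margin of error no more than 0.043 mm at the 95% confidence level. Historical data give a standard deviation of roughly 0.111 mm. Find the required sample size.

26

For a mean, the margin of error is E = z·σ/√n, so n = (zσ/E)².
At 95% confidence, z = 1.960.
n = (1.960 × 0.111 / 0.043)² = 25.60
Round up: n = 26.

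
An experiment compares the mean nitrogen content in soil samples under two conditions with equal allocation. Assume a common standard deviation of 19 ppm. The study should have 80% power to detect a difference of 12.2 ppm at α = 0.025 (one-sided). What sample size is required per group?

For two equal groups, n per group = 2·((z_α + z_β)·σ/δ)².
z_α = 1.960; z_β = 0.842 (power 80%).
n = 2 × (2.802 × 19 / 12.2)² = 2 × 19.04 = 38.08
Round up: n = 39 per group.

39 per group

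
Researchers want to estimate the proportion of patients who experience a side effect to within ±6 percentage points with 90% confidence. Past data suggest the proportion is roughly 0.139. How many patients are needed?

For a proportion with margin E = 0.06 at 90% confidence, z = 1.645.
n = p̂(1−p̂)(z/E)² = 0.139 × 0.861 × (1.645/0.06)² = 89.96
Round up: n = 90.

90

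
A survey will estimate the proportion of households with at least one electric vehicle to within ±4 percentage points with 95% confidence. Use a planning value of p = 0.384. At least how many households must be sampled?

568

For a proportion with margin E = 0.04 at 95% confidence, z = 1.960.
n = p̂(1−p̂)(z/E)² = 0.384 × 0.616 × (1.960/0.04)² = 567.94
Round up: n = 568.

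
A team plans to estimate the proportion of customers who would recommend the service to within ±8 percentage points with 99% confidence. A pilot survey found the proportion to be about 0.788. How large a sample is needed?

For a proportion with margin E = 0.08 at 99% confidence, z = 2.576.
n = p̂(1−p̂)(z/E)² = 0.788 × 0.212 × (2.576/0.08)² = 173.21
Round up: n = 174.

174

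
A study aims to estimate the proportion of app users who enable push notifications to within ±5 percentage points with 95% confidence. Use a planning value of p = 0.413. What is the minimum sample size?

373

For a proportion with margin E = 0.05 at 95% confidence, z = 1.960.
n = p̂(1−p̂)(z/E)² = 0.413 × 0.587 × (1.960/0.05)² = 372.53
Round up: n = 373.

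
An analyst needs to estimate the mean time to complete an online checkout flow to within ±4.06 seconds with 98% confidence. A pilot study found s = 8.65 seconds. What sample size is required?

For a mean, the margin of error is E = z·σ/√n, so n = (zσ/E)².
At 98% confidence, z = 2.326.
n = (2.326 × 8.65 / 4.06)² = 24.56
Round up: n = 25.

n = 25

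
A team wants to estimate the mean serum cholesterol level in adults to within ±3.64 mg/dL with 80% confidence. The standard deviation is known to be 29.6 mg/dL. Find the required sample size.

For a mean, the margin of error is E = z·σ/√n, so n = (zσ/E)².
At 80% confidence, z = 1.282.
n = (1.282 × 29.6 / 3.64)² = 108.68
Round up: n = 109.

n = 109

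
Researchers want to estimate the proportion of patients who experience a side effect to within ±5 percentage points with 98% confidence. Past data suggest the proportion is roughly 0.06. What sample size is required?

For a proportion with margin E = 0.05 at 98% confidence, z = 2.326.
n = p̂(1−p̂)(z/E)² = 0.06 × 0.94 × (2.326/0.05)² = 122.06
Round up: n = 123.

123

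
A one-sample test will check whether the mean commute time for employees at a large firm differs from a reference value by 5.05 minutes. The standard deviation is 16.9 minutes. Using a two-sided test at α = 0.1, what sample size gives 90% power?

96

For a one-sample z-test, n = ((z_{α/2} + z_β)·σ/δ)².
z_{α/2} = 1.645 (two-sided α = 0.1); z_β = 1.282 (power 90% → β = 0.1).
n = (2.927 × 16.9 / 5.05)² = 95.95
Round up: n = 96.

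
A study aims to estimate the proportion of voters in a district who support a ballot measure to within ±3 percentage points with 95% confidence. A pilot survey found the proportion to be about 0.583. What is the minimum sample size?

1038

For a proportion with margin E = 0.03 at 95% confidence, z = 1.960.
n = p̂(1−p̂)(z/E)² = 0.583 × 0.417 × (1.960/0.03)² = 1037.71
Round up: n = 1038.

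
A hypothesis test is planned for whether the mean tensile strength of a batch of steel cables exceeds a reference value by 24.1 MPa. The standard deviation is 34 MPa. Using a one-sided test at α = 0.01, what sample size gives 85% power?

23

For a one-sample z-test, n = ((z_α + z_β)·σ/δ)².
z_α = 2.326 (one-sided α = 0.01); z_β = 1.036 (power 85% → β = 0.15).
n = (3.362 × 34 / 24.1)² = 22.50
Round up: n = 23.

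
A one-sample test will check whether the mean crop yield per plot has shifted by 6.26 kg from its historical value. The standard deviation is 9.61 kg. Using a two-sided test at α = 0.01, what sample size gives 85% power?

n = 31

For a one-sample z-test, n = ((z_{α/2} + z_β)·σ/δ)².
z_{α/2} = 2.576 (two-sided α = 0.01); z_β = 1.036 (power 85% → β = 0.15).
n = (3.612 × 9.61 / 6.26)² = 30.75
Round up: n = 31.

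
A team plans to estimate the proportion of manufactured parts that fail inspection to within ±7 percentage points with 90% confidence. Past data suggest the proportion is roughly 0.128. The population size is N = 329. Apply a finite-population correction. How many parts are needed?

53

For a proportion with margin E = 0.07 at 90% confidence, z = 1.645.
n = p̂(1−p̂)(z/E)² = 0.128 × 0.872 × (1.645/0.07)² = 61.64 — call this n₀.
Finite-population correction with N = 329: n = n₀ / (1 + (n₀−1)/N) = 61.64 / 1.184 = 52.06
Round up: n = 53.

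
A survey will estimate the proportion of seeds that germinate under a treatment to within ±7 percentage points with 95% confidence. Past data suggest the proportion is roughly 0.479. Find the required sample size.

For a proportion with margin E = 0.07 at 95% confidence, z = 1.960.
n = p̂(1−p̂)(z/E)² = 0.479 × 0.521 × (1.960/0.07)² = 195.65
Round up: n = 196.

196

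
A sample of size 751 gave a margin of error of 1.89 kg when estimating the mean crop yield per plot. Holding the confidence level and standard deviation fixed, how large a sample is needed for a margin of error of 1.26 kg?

Margin of error scales as 1/√n, so n₂ = n₁·(E₁/E₂)².
n₂ = 751 × (1.89/1.26)² = 751 × 2.25 = 1689.75
Round up: n₂ = 1690.

1690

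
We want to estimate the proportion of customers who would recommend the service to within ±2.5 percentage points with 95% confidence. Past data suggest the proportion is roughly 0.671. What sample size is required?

1357

For a proportion with margin E = 0.025 at 95% confidence, z = 1.960.
n = p̂(1−p̂)(z/E)² = 0.671 × 0.329 × (1.960/0.025)² = 1356.91
Round up: n = 1357.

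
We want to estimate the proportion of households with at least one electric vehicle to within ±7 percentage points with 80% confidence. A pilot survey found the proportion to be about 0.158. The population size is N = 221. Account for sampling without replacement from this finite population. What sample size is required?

For a proportion with margin E = 0.07 at 80% confidence, z = 1.282.
n = p̂(1−p̂)(z/E)² = 0.158 × 0.842 × (1.282/0.07)² = 44.62 — call this n₀.
Finite-population correction with N = 221: n = n₀ / (1 + (n₀−1)/N) = 44.62 / 1.197 = 37.28
Round up: n = 38.

n = 38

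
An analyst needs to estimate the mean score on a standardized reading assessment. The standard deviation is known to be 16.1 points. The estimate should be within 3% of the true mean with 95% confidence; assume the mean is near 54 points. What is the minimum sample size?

For a mean, the margin of error is E = z·σ/√n, so n = (zσ/E)².
At 95% confidence, z = 1.960.
E = 3% of 54 = 1.62 points.
n = (1.960 × 16.1 / 1.62)² = 379.43
Round up: n = 380.

380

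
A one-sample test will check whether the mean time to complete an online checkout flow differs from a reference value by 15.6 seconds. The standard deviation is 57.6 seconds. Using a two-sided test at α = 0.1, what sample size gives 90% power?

117

For a one-sample z-test, n = ((z_{α/2} + z_β)·σ/δ)².
z_{α/2} = 1.645 (two-sided α = 0.1); z_β = 1.282 (power 90% → β = 0.1).
n = (2.927 × 57.6 / 15.6)² = 116.80
Round up: n = 117.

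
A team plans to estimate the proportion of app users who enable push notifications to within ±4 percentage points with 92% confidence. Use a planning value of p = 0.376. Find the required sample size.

450

For a proportion with margin E = 0.04 at 92% confidence, z = 1.751.
n = p̂(1−p̂)(z/E)² = 0.376 × 0.624 × (1.751/0.04)² = 449.60
Round up: n = 450.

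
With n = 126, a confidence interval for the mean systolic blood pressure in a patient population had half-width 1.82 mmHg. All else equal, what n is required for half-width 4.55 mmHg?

21

Margin of error scales as 1/√n, so n₂ = n₁·(E₁/E₂)².
n₂ = 126 × (1.82/4.55)² = 126 × 0.16 = 20.16
Round up: n₂ = 21.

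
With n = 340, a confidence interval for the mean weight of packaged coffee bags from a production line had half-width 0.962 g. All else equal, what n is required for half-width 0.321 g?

Margin of error scales as 1/√n, so n₂ = n₁·(E₁/E₂)².
n₂ = 340 × (0.962/0.321)² = 340 × 8.981 = 3053.54
Round up: n₂ = 3054.

3054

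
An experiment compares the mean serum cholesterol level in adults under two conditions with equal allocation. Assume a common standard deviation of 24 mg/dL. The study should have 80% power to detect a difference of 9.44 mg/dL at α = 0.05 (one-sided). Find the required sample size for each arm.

80 per group

For two equal groups, n per group = 2·((z_α + z_β)·σ/δ)².
z_α = 1.645; z_β = 0.842 (power 80%).
n = 2 × (2.487 × 24 / 9.44)² = 2 × 39.98 = 79.96
Round up: n = 80 per group.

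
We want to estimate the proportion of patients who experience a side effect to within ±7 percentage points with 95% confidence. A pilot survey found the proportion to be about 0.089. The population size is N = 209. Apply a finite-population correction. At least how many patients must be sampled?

49

For a proportion with margin E = 0.07 at 95% confidence, z = 1.960.
n = p̂(1−p̂)(z/E)² = 0.089 × 0.911 × (1.960/0.07)² = 63.57 — call this n₀.
Finite-population correction with N = 209: n = n₀ / (1 + (n₀−1)/N) = 63.57 / 1.299 = 48.94
Round up: n = 49.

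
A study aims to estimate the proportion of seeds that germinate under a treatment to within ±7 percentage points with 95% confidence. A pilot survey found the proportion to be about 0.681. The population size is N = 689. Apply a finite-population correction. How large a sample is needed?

n = 137

For a proportion with margin E = 0.07 at 95% confidence, z = 1.960.
n = p̂(1−p̂)(z/E)² = 0.681 × 0.319 × (1.960/0.07)² = 170.32 — call this n₀.
Finite-population correction with N = 689: n = n₀ / (1 + (n₀−1)/N) = 170.32 / 1.246 = 136.69
Round up: n = 137.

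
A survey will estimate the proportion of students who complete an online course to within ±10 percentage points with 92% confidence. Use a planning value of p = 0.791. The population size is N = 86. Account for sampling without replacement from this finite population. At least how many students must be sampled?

For a proportion with margin E = 0.1 at 92% confidence, z = 1.751.
n = p̂(1−p̂)(z/E)² = 0.791 × 0.209 × (1.751/0.1)² = 50.69 — call this n₀.
Finite-population correction with N = 86: n = n₀ / (1 + (n₀−1)/N) = 50.69 / 1.578 = 32.12
Round up: n = 33.

33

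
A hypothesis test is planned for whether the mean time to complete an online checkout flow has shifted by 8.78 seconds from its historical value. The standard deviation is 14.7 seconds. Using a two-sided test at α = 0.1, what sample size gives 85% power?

For a one-sample z-test, n = ((z_{α/2} + z_β)·σ/δ)².
z_{α/2} = 1.645 (two-sided α = 0.1); z_β = 1.036 (power 85% → β = 0.15).
n = (2.681 × 14.7 / 8.78)² = 20.15
Round up: n = 21.

21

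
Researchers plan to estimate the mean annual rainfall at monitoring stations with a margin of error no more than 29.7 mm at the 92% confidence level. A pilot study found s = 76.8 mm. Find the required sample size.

For a mean, the margin of error is E = z·σ/√n, so n = (zσ/E)².
At 92% confidence, z = 1.751.
n = (1.751 × 76.8 / 29.7)² = 20.50
Round up: n = 21.

n = 21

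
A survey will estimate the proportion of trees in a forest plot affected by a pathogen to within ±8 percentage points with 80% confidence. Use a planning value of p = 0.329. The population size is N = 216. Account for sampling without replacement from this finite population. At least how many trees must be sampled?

For a proportion with margin E = 0.08 at 80% confidence, z = 1.282.
n = p̂(1−p̂)(z/E)² = 0.329 × 0.671 × (1.282/0.08)² = 56.69 — call this n₀.
Finite-population correction with N = 216: n = n₀ / (1 + (n₀−1)/N) = 56.69 / 1.258 = 45.06
Round up: n = 46.

46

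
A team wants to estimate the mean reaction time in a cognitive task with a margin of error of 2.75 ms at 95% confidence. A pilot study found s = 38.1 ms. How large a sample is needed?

n = 738

For a mean, the margin of error is E = z·σ/√n, so n = (zσ/E)².
At 95% confidence, z = 1.960.
n = (1.960 × 38.1 / 2.75)² = 737.39
Round up: n = 738.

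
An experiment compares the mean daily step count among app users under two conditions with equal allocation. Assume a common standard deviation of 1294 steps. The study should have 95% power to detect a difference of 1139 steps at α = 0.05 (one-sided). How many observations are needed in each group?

28 per group

For two equal groups, n per group = 2·((z_α + z_β)·σ/δ)².
z_α = 1.645; z_β = 1.645 (power 95%).
n = 2 × (3.290 × 1294 / 1139)² = 2 × 13.97 = 27.94
Round up: n = 28 per group.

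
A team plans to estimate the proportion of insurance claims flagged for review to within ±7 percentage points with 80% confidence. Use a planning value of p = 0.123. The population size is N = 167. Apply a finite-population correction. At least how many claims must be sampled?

n = 30

For a proportion with margin E = 0.07 at 80% confidence, z = 1.282.
n = p̂(1−p̂)(z/E)² = 0.123 × 0.877 × (1.282/0.07)² = 36.18 — call this n₀.
Finite-population correction with N = 167: n = n₀ / (1 + (n₀−1)/N) = 36.18 / 1.211 = 29.88
Round up: n = 30.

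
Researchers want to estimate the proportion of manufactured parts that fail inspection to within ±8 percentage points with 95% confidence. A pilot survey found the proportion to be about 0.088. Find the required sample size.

For a proportion with margin E = 0.08 at 95% confidence, z = 1.960.
n = p̂(1−p̂)(z/E)² = 0.088 × 0.912 × (1.960/0.08)² = 48.17
Round up: n = 49.

49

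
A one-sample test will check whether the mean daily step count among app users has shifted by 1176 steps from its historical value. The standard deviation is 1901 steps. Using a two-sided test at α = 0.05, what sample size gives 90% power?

For a one-sample z-test, n = ((z_{α/2} + z_β)·σ/δ)².
z_{α/2} = 1.960 (two-sided α = 0.05); z_β = 1.282 (power 90% → β = 0.1).
n = (3.242 × 1901 / 1176)² = 27.46
Round up: n = 28.

n = 28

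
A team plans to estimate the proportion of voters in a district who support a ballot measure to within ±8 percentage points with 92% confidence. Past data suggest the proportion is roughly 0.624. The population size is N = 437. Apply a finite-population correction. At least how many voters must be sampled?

For a proportion with margin E = 0.08 at 92% confidence, z = 1.751.
n = p̂(1−p̂)(z/E)² = 0.624 × 0.376 × (1.751/0.08)² = 112.40 — call this n₀.
Finite-population correction with N = 437: n = n₀ / (1 + (n₀−1)/N) = 112.40 / 1.255 = 89.56
Round up: n = 90.

90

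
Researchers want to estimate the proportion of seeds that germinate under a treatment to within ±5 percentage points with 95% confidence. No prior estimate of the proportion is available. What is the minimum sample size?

n = 385

For a proportion with margin E = 0.05 at 95% confidence, z = 1.960.
With no prior estimate, use p = 0.5, which maximizes p(1−p) at 0.25.
n = 0.25 × (z/E)² = 0.25 × (1.960/0.05)² = 384.16
Round up: n = 385.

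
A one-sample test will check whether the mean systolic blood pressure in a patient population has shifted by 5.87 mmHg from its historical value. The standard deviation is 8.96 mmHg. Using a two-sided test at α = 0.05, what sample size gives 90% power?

For a one-sample z-test, n = ((z_{α/2} + z_β)·σ/δ)².
z_{α/2} = 1.960 (two-sided α = 0.05); z_β = 1.282 (power 90% → β = 0.1).
n = (3.242 × 8.96 / 5.87)² = 24.49
Round up: n = 25.

25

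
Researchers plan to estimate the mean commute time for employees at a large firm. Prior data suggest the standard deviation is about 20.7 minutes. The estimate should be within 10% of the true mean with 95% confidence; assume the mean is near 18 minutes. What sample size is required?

For a mean, the margin of error is E = z·σ/√n, so n = (zσ/E)².
At 95% confidence, z = 1.960.
E = 10% of 18 = 1.8 minutes.
n = (1.960 × 20.7 / 1.8)² = 508.05
Round up: n = 509.

509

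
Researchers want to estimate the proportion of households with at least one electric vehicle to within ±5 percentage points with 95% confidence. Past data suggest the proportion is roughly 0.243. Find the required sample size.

For a proportion with margin E = 0.05 at 95% confidence, z = 1.960.
n = p̂(1−p̂)(z/E)² = 0.243 × 0.757 × (1.960/0.05)² = 282.67
Round up: n = 283.

283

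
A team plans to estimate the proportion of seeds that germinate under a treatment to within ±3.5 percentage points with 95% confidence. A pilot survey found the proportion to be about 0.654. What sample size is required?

710

For a proportion with margin E = 0.035 at 95% confidence, z = 1.960.
n = p̂(1−p̂)(z/E)² = 0.654 × 0.346 × (1.960/0.035)² = 709.63
Round up: n = 710.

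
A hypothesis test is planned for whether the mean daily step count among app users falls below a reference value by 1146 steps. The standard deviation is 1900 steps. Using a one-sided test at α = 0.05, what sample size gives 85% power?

20

For a one-sample z-test, n = ((z_α + z_β)·σ/δ)².
z_α = 1.645 (one-sided α = 0.05); z_β = 1.036 (power 85% → β = 0.15).
n = (2.681 × 1900 / 1146)² = 19.76
Round up: n = 20.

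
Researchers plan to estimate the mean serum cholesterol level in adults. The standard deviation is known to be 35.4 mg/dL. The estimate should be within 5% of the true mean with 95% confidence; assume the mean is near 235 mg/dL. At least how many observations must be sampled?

35

For a mean, the margin of error is E = z·σ/√n, so n = (zσ/E)².
At 95% confidence, z = 1.960.
E = 5% of 235 = 11.75 mg/dL.
n = (1.960 × 35.4 / 11.75)² = 34.87
Round up: n = 35.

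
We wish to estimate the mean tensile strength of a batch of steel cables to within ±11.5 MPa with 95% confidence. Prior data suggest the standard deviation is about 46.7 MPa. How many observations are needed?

64

For a mean, the margin of error is E = z·σ/√n, so n = (zσ/E)².
At 95% confidence, z = 1.960.
n = (1.960 × 46.7 / 11.5)² = 63.35
Round up: n = 64.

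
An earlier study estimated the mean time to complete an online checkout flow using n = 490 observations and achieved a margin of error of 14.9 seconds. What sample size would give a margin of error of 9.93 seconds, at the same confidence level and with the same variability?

1104

Margin of error scales as 1/√n, so n₂ = n₁·(E₁/E₂)².
n₂ = 490 × (14.9/9.93)² = 490 × 2.252 = 1103.48
Round up: n₂ = 1104.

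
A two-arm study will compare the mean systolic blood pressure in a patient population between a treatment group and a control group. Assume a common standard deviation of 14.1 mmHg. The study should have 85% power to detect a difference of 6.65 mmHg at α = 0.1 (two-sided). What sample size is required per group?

For two equal groups, n per group = 2·((z_{α/2} + z_β)·σ/δ)².
z_{α/2} = 1.645; z_β = 1.036 (power 85%).
n = 2 × (2.681 × 14.1 / 6.65)² = 2 × 32.31 = 64.62
Round up: n = 65 per group.

65 per group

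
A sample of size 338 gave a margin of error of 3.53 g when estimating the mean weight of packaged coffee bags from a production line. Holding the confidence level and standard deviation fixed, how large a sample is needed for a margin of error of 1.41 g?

Margin of error scales as 1/√n, so n₂ = n₁·(E₁/E₂)².
n₂ = 338 × (3.53/1.41)² = 338 × 6.268 = 2118.58
Round up: n₂ = 2119.

n = 2119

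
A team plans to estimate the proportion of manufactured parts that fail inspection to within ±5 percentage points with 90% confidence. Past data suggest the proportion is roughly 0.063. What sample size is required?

For a proportion with margin E = 0.05 at 90% confidence, z = 1.645.
n = p̂(1−p̂)(z/E)² = 0.063 × 0.937 × (1.645/0.05)² = 63.90
Round up: n = 64.

64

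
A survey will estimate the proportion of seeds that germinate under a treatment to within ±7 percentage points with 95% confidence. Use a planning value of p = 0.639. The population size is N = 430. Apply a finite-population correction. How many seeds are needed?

128

For a proportion with margin E = 0.07 at 95% confidence, z = 1.960.
n = p̂(1−p̂)(z/E)² = 0.639 × 0.361 × (1.960/0.07)² = 180.85 — call this n₀.
Finite-population correction with N = 430: n = n₀ / (1 + (n₀−1)/N) = 180.85 / 1.418 = 127.54
Round up: n = 128.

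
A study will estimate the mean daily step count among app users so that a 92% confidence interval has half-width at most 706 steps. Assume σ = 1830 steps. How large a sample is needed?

n = 21

For a mean, the margin of error is E = z·σ/√n, so n = (zσ/E)².
At 92% confidence, z = 1.751.
n = (1.751 × 1830 / 706)² = 20.60
Round up: n = 21.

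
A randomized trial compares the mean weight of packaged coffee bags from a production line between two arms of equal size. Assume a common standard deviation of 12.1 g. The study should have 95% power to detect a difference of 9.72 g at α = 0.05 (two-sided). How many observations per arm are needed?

41 per group

For two equal groups, n per group = 2·((z_{α/2} + z_β)·σ/δ)².
z_{α/2} = 1.960; z_β = 1.645 (power 95%).
n = 2 × (3.605 × 12.1 / 9.72)² = 2 × 20.14 = 40.28
Round up: n = 41 per group.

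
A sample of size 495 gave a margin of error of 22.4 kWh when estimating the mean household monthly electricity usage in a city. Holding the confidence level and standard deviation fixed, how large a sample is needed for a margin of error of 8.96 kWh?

3094

Margin of error scales as 1/√n, so n₂ = n₁·(E₁/E₂)².
n₂ = 495 × (22.4/8.96)² = 495 × 6.25 = 3093.75
Round up: n₂ = 3094.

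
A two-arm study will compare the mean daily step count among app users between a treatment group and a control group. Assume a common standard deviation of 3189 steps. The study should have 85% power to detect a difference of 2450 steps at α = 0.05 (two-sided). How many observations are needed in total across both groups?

For two equal groups, n per group = 2·((z_{α/2} + z_β)·σ/δ)².
z_{α/2} = 1.960; z_β = 1.036 (power 85%).
n = 2 × (2.996 × 3189 / 2450)² = 2 × 15.21 = 30.42
Round up: n = 31 per group.
Total across both groups: 2 × 31 = 62.

62 total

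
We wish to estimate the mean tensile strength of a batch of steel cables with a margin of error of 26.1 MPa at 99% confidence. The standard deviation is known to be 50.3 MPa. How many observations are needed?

For a mean, the margin of error is E = z·σ/√n, so n = (zσ/E)².
At 99% confidence, z = 2.576.
n = (2.576 × 50.3 / 26.1)² = 24.65
Round up: n = 25.

25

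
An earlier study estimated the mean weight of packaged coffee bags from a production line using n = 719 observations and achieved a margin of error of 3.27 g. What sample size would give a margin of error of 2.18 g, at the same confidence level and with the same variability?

Margin of error scales as 1/√n, so n₂ = n₁·(E₁/E₂)².
n₂ = 719 × (3.27/2.18)² = 719 × 2.25 = 1617.75
Round up: n₂ = 1618.

n = 1618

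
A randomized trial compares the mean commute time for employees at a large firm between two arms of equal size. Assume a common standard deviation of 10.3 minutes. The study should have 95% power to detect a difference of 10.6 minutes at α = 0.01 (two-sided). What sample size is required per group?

34 per group

For two equal groups, n per group = 2·((z_{α/2} + z_β)·σ/δ)².
z_{α/2} = 2.576; z_β = 1.645 (power 95%).
n = 2 × (4.221 × 10.3 / 10.6)² = 2 × 16.82 = 33.64
Round up: n = 34 per group.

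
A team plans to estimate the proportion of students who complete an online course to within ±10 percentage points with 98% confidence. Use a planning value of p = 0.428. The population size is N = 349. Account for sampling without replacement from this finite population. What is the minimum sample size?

97

For a proportion with margin E = 0.1 at 98% confidence, z = 2.326.
n = p̂(1−p̂)(z/E)² = 0.428 × 0.572 × (2.326/0.1)² = 132.45 — call this n₀.
Finite-population correction with N = 349: n = n₀ / (1 + (n₀−1)/N) = 132.45 / 1.377 = 96.19
Round up: n = 97.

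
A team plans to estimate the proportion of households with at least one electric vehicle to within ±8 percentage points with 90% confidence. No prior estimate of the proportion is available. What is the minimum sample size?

106

For a proportion with margin E = 0.08 at 90% confidence, z = 1.645.
With no prior estimate, use p = 0.5, which maximizes p(1−p) at 0.25.
n = 0.25 × (z/E)² = 0.25 × (1.645/0.08)² = 105.70
Round up: n = 106.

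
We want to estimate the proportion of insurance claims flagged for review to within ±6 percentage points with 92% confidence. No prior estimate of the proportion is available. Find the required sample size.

For a proportion with margin E = 0.06 at 92% confidence, z = 1.751.
With no prior estimate, use p = 0.5, which maximizes p(1−p) at 0.25.
n = 0.25 × (z/E)² = 0.25 × (1.751/0.06)² = 212.92
Round up: n = 213.

213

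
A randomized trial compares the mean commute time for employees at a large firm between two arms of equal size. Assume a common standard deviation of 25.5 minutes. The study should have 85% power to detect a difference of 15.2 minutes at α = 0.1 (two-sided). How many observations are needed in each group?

41 per group

For two equal groups, n per group = 2·((z_{α/2} + z_β)·σ/δ)².
z_{α/2} = 1.645; z_β = 1.036 (power 85%).
n = 2 × (2.681 × 25.5 / 15.2)² = 2 × 20.23 = 40.46
Round up: n = 41 per group.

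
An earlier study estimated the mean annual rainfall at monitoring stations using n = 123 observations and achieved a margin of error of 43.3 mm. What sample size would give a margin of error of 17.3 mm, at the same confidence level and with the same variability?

771

Margin of error scales as 1/√n, so n₂ = n₁·(E₁/E₂)².
n₂ = 123 × (43.3/17.3)² = 123 × 6.264 = 770.47
Round up: n₂ = 771.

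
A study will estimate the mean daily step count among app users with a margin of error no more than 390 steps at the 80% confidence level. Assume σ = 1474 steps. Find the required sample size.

For a mean, the margin of error is E = z·σ/√n, so n = (zσ/E)².
At 80% confidence, z = 1.282.
n = (1.282 × 1474 / 390)² = 23.48
Round up: n = 24.

24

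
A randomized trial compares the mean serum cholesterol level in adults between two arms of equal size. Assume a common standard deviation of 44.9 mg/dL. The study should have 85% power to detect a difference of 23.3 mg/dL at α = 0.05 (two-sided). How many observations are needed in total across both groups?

For two equal groups, n per group = 2·((z_{α/2} + z_β)·σ/δ)².
z_{α/2} = 1.960; z_β = 1.036 (power 85%).
n = 2 × (2.996 × 44.9 / 23.3)² = 2 × 33.33 = 66.66
Round up: n = 67 per group.
Total across both groups: 2 × 67 = 134.

134 total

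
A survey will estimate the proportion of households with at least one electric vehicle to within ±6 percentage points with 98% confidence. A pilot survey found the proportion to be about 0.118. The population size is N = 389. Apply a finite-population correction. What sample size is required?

112

For a proportion with margin E = 0.06 at 98% confidence, z = 2.326.
n = p̂(1−p̂)(z/E)² = 0.118 × 0.882 × (2.326/0.06)² = 156.41 — call this n₀.
Finite-population correction with N = 389: n = n₀ / (1 + (n₀−1)/N) = 156.41 / 1.4 = 111.72
Round up: n = 112.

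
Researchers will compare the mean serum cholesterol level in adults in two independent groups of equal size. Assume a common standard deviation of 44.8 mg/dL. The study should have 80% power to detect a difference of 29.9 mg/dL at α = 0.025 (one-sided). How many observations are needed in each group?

For two equal groups, n per group = 2·((z_α + z_β)·σ/δ)².
z_α = 1.960; z_β = 0.842 (power 80%).
n = 2 × (2.802 × 44.8 / 29.9)² = 2 × 17.63 = 35.26
Round up: n = 36 per group.

36 per group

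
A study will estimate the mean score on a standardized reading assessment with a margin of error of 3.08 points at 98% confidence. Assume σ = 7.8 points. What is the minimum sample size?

For a mean, the margin of error is E = z·σ/√n, so n = (zσ/E)².
At 98% confidence, z = 2.326.
n = (2.326 × 7.8 / 3.08)² = 34.70
Round up: n = 35.

35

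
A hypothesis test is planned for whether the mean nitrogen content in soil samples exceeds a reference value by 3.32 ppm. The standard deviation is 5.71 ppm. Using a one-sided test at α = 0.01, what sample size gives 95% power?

For a one-sample z-test, n = ((z_α + z_β)·σ/δ)².
z_α = 2.326 (one-sided α = 0.01); z_β = 1.645 (power 95% → β = 0.05).
n = (3.971 × 5.71 / 3.32)² = 46.64
Round up: n = 47.

47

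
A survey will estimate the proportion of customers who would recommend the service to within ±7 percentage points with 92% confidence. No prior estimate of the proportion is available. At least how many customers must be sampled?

157

For a proportion with margin E = 0.07 at 92% confidence, z = 1.751.
With no prior estimate, use p = 0.5, which maximizes p(1−p) at 0.25.
n = 0.25 × (z/E)² = 0.25 × (1.751/0.07)² = 156.43
Round up: n = 157.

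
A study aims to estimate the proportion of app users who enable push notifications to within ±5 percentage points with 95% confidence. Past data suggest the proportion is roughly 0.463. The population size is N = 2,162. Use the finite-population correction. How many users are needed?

325

For a proportion with margin E = 0.05 at 95% confidence, z = 1.960.
n = p̂(1−p̂)(z/E)² = 0.463 × 0.537 × (1.960/0.05)² = 382.06 — call this n₀.
Finite-population correction with N = 2,162: n = n₀ / (1 + (n₀−1)/N) = 382.06 / 1.176 = 324.88
Round up: n = 325.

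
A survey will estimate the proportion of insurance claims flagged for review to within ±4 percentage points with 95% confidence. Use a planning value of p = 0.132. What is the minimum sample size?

For a proportion with margin E = 0.04 at 95% confidence, z = 1.960.
n = p̂(1−p̂)(z/E)² = 0.132 × 0.868 × (1.960/0.04)² = 275.10
Round up: n = 276.

n = 276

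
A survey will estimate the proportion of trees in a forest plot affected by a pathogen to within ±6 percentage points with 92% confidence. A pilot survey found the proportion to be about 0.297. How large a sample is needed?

For a proportion with margin E = 0.06 at 92% confidence, z = 1.751.
n = p̂(1−p̂)(z/E)² = 0.297 × 0.703 × (1.751/0.06)² = 177.82
Round up: n = 178.

178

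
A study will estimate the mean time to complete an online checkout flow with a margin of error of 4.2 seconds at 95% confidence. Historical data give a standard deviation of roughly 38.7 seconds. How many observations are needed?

For a mean, the margin of error is E = z·σ/√n, so n = (zσ/E)².
At 95% confidence, z = 1.960.
n = (1.960 × 38.7 / 4.2)² = 326.16
Round up: n = 327.

n = 327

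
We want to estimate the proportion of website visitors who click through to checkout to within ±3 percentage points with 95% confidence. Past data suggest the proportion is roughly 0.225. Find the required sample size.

745

For a proportion with margin E = 0.03 at 95% confidence, z = 1.960.
n = p̂(1−p̂)(z/E)² = 0.225 × 0.775 × (1.960/0.03)² = 744.31
Round up: n = 745.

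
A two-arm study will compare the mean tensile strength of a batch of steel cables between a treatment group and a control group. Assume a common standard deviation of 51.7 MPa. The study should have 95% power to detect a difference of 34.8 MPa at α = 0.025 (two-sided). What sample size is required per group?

67 per group

For two equal groups, n per group = 2·((z_{α/2} + z_β)·σ/δ)².
z_{α/2} = 2.241; z_β = 1.645 (power 95%).
n = 2 × (3.886 × 51.7 / 34.8)² = 2 × 33.33 = 66.66
Round up: n = 67 per group.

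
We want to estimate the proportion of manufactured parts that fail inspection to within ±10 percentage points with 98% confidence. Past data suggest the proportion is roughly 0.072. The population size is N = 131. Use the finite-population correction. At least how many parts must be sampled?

For a proportion with margin E = 0.1 at 98% confidence, z = 2.326.
n = p̂(1−p̂)(z/E)² = 0.072 × 0.928 × (2.326/0.1)² = 36.15 — call this n₀.
Finite-population correction with N = 131: n = n₀ / (1 + (n₀−1)/N) = 36.15 / 1.268 = 28.51
Round up: n = 29.

n = 29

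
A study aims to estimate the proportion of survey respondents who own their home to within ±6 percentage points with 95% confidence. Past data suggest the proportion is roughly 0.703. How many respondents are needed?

For a proportion with margin E = 0.06 at 95% confidence, z = 1.960.
n = p̂(1−p̂)(z/E)² = 0.703 × 0.297 × (1.960/0.06)² = 222.80
Round up: n = 223.

223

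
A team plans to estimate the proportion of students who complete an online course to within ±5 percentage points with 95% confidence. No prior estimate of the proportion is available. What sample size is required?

n = 385

For a proportion with margin E = 0.05 at 95% confidence, z = 1.960.
With no prior estimate, use p = 0.5, which maximizes p(1−p) at 0.25.
n = 0.25 × (z/E)² = 0.25 × (1.960/0.05)² = 384.16
Round up: n = 385.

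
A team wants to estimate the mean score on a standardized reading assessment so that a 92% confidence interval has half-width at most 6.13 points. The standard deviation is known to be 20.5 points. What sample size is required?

35

For a mean, the margin of error is E = z·σ/√n, so n = (zσ/E)².
At 92% confidence, z = 1.751.
n = (1.751 × 20.5 / 6.13)² = 34.29
Round up: n = 35.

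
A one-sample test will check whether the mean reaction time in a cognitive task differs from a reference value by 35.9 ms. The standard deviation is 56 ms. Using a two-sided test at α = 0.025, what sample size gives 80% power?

n = 24

For a one-sample z-test, n = ((z_{α/2} + z_β)·σ/δ)².
z_{α/2} = 2.241 (two-sided α = 0.025); z_β = 0.842 (power 80% → β = 0.2).
n = (3.083 × 56 / 35.9)² = 23.13
Round up: n = 24.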